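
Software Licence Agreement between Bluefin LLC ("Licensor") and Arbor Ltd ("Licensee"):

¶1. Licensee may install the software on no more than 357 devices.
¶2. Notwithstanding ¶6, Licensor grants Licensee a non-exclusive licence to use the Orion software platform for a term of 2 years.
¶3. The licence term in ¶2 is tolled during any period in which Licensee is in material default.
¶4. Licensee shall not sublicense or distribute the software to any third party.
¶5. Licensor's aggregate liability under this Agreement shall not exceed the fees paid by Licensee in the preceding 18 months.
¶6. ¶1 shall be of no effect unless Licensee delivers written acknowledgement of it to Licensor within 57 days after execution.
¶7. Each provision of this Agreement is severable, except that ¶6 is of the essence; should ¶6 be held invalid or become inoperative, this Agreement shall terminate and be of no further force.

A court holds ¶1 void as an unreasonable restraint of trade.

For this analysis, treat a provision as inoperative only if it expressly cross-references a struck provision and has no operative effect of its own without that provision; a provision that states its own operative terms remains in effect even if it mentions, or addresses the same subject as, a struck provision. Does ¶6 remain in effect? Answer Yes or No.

No

¶1 is struck. ¶6 operates only by reference to ¶1, so it falls with ¶1. ¶7 makes ¶6 an essential term, and ¶6 has been rendered inoperative by the cascade; under ¶7, the entire Agreement is therefore void. No provision of the Agreement survives. ¶6 is among the inoperative provisions, so the answer is no.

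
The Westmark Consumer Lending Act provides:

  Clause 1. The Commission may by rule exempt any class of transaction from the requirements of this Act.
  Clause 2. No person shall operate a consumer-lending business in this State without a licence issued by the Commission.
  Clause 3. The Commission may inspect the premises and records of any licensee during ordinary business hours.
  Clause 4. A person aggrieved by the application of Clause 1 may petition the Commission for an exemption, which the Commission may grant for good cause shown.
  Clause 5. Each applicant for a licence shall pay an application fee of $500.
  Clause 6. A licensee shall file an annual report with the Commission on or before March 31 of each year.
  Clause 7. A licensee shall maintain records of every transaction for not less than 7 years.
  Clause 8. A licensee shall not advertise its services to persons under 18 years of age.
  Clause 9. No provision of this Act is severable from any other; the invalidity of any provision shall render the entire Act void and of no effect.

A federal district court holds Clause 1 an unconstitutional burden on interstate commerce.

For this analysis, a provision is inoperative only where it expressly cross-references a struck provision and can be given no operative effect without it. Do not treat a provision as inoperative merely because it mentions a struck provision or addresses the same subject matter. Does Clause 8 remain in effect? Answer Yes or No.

Clause 1 is struck. Clause 4 merely fixes the exemption procedure for Clause 1; with Clause 1 gone it has nothing to operate on and falls away. Clause 9 provides that the Act is not severable, so the invalidity of any one provision voids the entire Act. No provision of the Act survives. Clause 8 is among the inoperative provisions, so the answer is no.

No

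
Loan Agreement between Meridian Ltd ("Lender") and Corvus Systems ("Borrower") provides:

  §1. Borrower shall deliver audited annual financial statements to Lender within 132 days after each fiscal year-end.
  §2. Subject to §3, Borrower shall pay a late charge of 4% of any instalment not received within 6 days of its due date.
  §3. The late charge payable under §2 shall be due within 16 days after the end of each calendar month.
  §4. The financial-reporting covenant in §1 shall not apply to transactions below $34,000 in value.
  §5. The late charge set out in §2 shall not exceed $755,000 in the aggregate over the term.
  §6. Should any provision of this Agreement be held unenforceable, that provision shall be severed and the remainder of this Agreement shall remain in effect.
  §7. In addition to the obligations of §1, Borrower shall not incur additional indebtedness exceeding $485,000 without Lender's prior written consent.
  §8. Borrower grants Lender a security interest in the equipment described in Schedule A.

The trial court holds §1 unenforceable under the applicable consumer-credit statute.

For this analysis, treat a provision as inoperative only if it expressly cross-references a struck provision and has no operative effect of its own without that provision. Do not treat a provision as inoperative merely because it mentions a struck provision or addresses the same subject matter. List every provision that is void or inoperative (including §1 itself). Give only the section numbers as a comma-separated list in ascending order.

§1 is struck. §4 does nothing except set the carve-out from the financial-reporting covenant by reference to §1; with §1 gone it has no independent effect and is inoperative. §7 mentions §1 but its own obligation stands independently of §1, so §7 is not affected. §6 is a severability clause and preserves every provision that can still be given independent effect. That leaves §2, §3, §5, §6, §7, and §8 in effect.

1, 4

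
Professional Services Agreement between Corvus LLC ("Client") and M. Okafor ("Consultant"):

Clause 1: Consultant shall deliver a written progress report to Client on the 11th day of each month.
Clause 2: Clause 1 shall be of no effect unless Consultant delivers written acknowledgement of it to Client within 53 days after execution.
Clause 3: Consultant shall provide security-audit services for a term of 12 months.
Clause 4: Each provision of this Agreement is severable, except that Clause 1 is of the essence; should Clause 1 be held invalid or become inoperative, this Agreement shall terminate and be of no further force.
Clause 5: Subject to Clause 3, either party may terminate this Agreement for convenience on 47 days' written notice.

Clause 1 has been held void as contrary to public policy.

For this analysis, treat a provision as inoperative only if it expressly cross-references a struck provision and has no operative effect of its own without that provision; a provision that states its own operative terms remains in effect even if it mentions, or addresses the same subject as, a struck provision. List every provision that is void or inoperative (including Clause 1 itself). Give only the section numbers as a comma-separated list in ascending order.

1, 2, 3, 4, 5

Clause 1 is struck. Clause 2 operates only by reference to Clause 1, so it falls with Clause 1. Clause 4 makes Clause 1 an essential term, and Clause 1 is the provision held invalid; under Clause 4, the entire Agreement is therefore void. No provision of the Agreement survives.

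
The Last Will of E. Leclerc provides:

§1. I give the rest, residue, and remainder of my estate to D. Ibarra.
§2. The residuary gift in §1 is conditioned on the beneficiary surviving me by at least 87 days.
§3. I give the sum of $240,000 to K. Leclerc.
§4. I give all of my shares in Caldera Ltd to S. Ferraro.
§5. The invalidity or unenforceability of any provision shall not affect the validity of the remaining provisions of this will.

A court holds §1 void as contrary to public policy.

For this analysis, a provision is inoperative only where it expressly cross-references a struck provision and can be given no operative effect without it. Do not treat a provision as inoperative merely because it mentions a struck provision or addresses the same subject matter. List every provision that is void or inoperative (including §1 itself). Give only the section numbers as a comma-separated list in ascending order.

§1 is struck. §2 operates only by reference to §1, so it falls with §1. Under the severability clause in §5, the remaining provisions continue in force. The provisions still in force are §3, §4, and §5.

1, 2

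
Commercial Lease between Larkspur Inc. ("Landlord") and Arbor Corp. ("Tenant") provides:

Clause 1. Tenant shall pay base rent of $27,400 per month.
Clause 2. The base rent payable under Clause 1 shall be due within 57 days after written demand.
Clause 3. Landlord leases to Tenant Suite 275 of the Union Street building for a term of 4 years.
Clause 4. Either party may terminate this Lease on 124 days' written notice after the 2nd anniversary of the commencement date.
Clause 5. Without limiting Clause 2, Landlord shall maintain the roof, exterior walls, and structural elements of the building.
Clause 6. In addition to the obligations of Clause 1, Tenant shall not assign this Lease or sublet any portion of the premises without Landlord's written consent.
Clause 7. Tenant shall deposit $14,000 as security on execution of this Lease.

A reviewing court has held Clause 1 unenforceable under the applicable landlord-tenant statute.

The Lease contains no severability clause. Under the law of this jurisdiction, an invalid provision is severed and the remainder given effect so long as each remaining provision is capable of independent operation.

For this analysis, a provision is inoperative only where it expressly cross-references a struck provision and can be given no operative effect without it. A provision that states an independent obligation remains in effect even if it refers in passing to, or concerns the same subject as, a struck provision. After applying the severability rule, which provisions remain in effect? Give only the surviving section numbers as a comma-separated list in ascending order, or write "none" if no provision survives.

3, 4, 5, 6, 7

Clause 1 is struck. The whole of Clause 2 is the payment deadline for the base rent, defined by reference to Clause 1, so Clause 2 cannot stand once Clause 1 is removed. Clause 5 mentions Clause 2 but its own obligation stands independently of Clause 2, so Clause 5 is not affected. Although Clause 6 refers to Clause 1, its operative terms do not depend on Clause 1, so it remains in effect. Under the stated default rule, only provisions that cannot operate independently fall away; the rest are enforced. Clause 3, Clause 4, Clause 5, Clause 6, and Clause 7 remain in effect.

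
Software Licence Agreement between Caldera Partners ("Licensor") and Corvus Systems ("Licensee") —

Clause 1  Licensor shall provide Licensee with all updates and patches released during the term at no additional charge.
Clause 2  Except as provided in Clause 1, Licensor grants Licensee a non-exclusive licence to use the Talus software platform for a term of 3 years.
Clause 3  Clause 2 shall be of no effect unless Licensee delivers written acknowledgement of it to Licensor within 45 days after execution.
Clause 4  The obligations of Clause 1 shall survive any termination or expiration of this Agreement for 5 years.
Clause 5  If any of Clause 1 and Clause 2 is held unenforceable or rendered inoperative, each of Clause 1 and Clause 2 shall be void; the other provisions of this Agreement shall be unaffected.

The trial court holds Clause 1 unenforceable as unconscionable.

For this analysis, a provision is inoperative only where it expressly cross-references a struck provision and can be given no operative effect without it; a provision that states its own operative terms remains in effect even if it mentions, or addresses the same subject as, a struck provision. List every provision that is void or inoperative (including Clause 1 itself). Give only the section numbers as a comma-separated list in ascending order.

1, 2, 3, 4

Clause 1 is struck. Clause 4 has no operative effect of its own apart from Clause 1 and is therefore inoperative. Clause 5 declares Clause 1 and Clause 2 mutually dependent; since one of them has fallen, all of them are of no effect. That brings down Clause 2 as well. Clause 3 in turn depends solely on a provision now struck and likewise falls. The remainder continues in force under Clause 5. Only Clause 5 remains in effect.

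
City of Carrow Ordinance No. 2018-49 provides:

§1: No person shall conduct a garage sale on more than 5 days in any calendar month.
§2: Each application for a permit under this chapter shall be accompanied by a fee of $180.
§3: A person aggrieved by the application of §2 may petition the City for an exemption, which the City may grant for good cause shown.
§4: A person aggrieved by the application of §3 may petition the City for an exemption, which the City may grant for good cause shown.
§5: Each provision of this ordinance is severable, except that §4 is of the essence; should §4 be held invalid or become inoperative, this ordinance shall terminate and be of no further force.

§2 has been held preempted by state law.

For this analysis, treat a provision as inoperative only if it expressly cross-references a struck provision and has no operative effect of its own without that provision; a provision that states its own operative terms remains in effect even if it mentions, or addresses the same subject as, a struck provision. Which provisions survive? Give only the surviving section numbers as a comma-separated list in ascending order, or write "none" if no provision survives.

none

§2 is struck. §3 has no operative effect of its own apart from §2 and is therefore inoperative. §4 operates only by reference to §3, so it falls with §3. §5 makes §4 an essential term, and §4 has been rendered inoperative by the cascade; under §5, the entire ordinance is therefore void. No provision of the ordinance survives.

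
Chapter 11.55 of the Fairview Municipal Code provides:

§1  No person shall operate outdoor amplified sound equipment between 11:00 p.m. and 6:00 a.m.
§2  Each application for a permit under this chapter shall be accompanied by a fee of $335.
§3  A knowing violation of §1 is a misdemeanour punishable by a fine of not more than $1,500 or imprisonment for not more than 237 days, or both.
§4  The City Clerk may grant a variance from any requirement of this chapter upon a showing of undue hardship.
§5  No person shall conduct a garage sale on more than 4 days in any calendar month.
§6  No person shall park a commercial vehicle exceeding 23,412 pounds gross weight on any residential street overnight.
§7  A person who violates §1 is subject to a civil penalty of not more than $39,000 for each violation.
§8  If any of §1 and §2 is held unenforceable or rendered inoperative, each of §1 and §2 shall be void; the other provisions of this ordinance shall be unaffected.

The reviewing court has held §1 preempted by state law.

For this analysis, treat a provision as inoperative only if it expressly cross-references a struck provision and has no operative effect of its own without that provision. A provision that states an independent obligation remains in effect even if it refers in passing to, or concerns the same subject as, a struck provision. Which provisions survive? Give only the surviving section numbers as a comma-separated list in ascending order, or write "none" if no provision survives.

§1 is struck. §3 has no operative effect of its own apart from §1 and is therefore inoperative. The only function of §7 is the civil penalty for violating §1, so it cannot stand once §1 is removed. §8 declares §1 and §2 mutually dependent; since one of them has fallen, all of them are of no effect. That brings down §2 as well. The remainder continues in force under §8. The provisions still in force are §4, §5, §6, and §8.

4, 5, 6, 8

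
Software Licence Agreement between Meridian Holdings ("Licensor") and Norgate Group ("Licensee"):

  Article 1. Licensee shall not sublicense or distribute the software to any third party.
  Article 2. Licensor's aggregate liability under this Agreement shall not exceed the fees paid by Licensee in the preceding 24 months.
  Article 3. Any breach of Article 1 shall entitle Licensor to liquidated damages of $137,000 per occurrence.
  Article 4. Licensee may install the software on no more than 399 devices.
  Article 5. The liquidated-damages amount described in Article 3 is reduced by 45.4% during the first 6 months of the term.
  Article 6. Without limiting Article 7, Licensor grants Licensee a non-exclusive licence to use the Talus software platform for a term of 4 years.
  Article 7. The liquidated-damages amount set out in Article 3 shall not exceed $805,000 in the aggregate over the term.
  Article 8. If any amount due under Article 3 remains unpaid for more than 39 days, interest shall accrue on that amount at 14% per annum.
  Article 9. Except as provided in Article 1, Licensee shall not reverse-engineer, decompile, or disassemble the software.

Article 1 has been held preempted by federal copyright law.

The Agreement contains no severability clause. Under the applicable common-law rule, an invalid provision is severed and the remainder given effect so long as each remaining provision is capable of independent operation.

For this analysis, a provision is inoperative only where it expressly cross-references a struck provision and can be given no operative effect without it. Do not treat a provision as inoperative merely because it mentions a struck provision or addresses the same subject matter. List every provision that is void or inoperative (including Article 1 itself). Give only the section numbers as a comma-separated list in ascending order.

1, 3, 5, 7, 8

Article 1 is struck. Article 3 operates only by reference to Article 1, so it falls with Article 1. The whole of Article 5 is the introductory reduction to the liquidated-damages amount, defined by reference to Article 3, so Article 5 cannot stand once Article 3 is removed. Article 7 operates only by reference to Article 3, so it falls with Article 3. Article 8 has no operative effect of its own apart from Article 3 and is therefore inoperative. Although Article 6 refers to Article 7, its operative terms do not depend on Article 7, so it remains in effect. Article 9 mentions Article 1 but its own obligation stands independently of Article 1, so Article 9 is not affected. Under the stated default rule, only provisions that cannot operate independently fall away; the rest are enforced. Article 2, Article 4, Article 6, and Article 9 remain in effect.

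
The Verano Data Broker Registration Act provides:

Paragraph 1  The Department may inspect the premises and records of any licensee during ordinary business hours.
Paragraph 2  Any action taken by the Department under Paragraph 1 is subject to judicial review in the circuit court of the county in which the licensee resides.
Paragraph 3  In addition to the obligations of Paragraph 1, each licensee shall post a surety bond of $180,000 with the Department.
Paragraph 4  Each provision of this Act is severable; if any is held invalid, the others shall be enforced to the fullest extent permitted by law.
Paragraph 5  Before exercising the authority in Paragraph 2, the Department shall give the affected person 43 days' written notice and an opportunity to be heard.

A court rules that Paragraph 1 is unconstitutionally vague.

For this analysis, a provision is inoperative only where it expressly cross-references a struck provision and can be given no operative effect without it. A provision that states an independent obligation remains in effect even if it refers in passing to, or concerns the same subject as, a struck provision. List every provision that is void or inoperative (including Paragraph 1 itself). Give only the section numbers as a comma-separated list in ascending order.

Paragraph 1 is struck. Paragraph 2 merely fixes the judicial-review right for Paragraph 1; with Paragraph 1 gone it has nothing to operate on and falls away. The only function of Paragraph 5 is the notice-and-hearing requirement for Paragraph 2, so it cannot stand once Paragraph 2 is removed. Paragraph 3 mentions Paragraph 1 but its own obligation stands independently of Paragraph 1, so Paragraph 3 is not affected. Under the severability clause in Paragraph 4, the remaining provisions continue in force. The provisions still in force are Paragraph 3 and Paragraph 4.

1, 2, 5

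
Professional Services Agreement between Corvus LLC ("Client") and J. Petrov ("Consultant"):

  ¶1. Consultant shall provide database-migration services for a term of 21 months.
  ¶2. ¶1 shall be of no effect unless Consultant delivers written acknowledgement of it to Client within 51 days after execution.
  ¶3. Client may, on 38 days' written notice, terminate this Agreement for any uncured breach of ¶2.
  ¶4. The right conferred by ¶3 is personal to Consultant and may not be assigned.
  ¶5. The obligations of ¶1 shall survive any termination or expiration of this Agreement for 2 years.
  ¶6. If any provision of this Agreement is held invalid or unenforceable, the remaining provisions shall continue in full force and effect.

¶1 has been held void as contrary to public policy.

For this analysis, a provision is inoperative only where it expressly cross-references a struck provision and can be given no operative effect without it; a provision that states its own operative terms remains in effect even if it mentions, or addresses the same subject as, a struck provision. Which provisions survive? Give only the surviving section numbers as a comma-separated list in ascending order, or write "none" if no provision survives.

¶1 is struck. ¶2 operates only by reference to ¶1, so it falls with ¶1. ¶5 merely fixes the survival period for ¶1; with ¶1 gone it has nothing to operate on and falls away. ¶3 operates only by reference to ¶2, so it falls with ¶2. ¶4 has no operative effect of its own apart from ¶3 and is therefore inoperative. Under the severability clause in ¶6, the remaining provisions continue in force. Only ¶6 remains in effect.

6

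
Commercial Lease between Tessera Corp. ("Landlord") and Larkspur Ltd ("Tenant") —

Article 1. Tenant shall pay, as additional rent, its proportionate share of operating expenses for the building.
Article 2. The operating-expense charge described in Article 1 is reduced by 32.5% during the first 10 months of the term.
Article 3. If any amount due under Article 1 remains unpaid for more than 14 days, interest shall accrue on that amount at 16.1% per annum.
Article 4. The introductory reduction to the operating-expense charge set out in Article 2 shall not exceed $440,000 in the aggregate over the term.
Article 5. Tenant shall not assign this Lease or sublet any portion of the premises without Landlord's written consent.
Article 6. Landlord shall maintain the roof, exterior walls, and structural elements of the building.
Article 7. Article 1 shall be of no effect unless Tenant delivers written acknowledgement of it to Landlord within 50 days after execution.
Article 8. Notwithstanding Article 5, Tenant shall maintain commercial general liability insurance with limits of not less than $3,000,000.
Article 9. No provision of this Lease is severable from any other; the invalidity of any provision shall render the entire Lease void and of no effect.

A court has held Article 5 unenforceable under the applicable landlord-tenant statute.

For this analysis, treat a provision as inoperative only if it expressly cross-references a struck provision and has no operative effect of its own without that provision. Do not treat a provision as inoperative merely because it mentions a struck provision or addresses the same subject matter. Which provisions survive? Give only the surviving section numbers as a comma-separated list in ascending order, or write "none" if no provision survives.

none

Article 5 is struck. No other provision's operative terms depend on Article 5. Article 9 provides that the Lease is not severable, so the invalidity of any one provision voids the entire Lease. No provision of the Lease survives.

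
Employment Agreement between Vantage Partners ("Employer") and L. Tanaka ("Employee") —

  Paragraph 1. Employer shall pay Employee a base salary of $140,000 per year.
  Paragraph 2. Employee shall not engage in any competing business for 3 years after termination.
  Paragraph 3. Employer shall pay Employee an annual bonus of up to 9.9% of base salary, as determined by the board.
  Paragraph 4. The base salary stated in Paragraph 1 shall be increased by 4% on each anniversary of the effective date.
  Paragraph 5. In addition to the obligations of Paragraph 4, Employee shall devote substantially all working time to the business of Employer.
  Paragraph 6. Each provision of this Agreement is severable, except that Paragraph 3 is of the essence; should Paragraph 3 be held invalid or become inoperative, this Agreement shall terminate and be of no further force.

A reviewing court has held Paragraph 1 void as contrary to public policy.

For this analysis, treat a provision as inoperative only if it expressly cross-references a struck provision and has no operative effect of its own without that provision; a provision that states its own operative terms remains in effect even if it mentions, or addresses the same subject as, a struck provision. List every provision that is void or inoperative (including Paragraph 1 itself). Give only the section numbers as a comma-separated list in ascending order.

1, 4

Paragraph 1 is struck. Paragraph 4 does nothing except set the escalation of the base salary by reference to Paragraph 1; with Paragraph 1 gone it has no independent effect and is inoperative. Although Paragraph 5 refers to Paragraph 4, its operative terms do not depend on Paragraph 4, so it remains in effect. Paragraph 6 makes Paragraph 3 an essential term, but Paragraph 3 is unaffected, so the severability proviso in Paragraph 6 preserves the remaining provisions. Paragraph 2, Paragraph 3, Paragraph 5, and Paragraph 6 remain in effect.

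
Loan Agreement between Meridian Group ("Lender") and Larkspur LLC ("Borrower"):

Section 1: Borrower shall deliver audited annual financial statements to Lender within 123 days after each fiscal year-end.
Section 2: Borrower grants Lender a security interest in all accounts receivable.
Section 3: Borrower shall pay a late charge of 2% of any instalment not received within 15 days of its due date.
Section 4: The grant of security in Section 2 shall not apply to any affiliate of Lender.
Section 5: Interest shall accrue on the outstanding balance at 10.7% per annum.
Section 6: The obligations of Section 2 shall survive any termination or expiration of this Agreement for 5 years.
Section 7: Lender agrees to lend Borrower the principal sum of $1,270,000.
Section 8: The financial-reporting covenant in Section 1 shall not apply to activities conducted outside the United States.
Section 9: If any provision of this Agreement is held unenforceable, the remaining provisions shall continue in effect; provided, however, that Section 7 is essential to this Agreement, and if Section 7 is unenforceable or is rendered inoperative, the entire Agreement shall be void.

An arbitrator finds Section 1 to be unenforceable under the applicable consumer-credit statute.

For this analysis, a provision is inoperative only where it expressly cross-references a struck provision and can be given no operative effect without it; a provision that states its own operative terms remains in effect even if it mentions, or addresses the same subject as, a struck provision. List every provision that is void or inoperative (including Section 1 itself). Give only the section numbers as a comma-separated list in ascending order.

1, 8

Section 1 is struck. The whole of Section 8 is the carve-out from the financial-reporting covenant, defined by reference to Section 1, so Section 8 cannot stand once Section 1 is removed. Section 9 makes Section 7 an essential term, but Section 7 is unaffected, so the severability proviso in Section 9 preserves the remaining provisions. The provisions still in force are Section 2, Section 3, Section 4, Section 5, Section 6, Section 7, and Section 9.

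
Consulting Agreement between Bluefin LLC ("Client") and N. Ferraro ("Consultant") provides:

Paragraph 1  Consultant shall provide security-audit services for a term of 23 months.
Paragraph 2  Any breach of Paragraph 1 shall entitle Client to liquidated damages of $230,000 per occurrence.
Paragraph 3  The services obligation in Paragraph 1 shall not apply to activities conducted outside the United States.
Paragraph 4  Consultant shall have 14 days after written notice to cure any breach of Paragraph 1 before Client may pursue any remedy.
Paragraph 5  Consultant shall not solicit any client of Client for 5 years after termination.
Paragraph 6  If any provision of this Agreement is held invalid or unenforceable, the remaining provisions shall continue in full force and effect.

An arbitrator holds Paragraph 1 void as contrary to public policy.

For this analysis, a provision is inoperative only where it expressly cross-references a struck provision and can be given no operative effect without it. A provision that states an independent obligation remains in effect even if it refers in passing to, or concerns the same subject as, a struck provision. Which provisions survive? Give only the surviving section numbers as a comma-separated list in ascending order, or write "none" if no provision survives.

Paragraph 1 is struck. Paragraph 2 does nothing except set the liquidated-damages amount by reference to Paragraph 1; with Paragraph 1 gone it has no independent effect and is inoperative. Paragraph 3 operates only by reference to Paragraph 1, so it falls with Paragraph 1. Paragraph 4 merely fixes the cure period for breach of Paragraph 1; with Paragraph 1 gone it has nothing to operate on and falls away. Paragraph 6 is a severability clause and preserves every provision that can still be given independent effect. The provisions still in force are Paragraph 5 and Paragraph 6.

5, 6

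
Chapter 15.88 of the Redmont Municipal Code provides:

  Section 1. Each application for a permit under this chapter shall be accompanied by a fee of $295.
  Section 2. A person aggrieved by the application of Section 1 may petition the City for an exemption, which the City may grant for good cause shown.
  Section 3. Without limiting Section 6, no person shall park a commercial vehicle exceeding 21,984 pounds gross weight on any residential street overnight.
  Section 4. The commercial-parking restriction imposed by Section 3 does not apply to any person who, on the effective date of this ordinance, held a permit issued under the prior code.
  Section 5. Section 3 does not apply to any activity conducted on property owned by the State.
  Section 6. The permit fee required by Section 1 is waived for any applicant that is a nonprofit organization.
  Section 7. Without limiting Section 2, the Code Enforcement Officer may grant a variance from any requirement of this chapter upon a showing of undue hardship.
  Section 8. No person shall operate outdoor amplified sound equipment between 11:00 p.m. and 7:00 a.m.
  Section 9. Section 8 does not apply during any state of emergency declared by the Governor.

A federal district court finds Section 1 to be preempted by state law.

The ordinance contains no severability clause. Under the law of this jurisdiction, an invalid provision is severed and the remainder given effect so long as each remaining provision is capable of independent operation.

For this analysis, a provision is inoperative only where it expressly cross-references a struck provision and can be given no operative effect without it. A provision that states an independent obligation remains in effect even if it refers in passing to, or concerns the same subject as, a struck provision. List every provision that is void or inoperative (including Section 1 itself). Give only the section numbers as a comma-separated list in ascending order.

1, 2, 6

Section 1 is struck. Section 2 has no operative effect of its own apart from Section 1 and is therefore inoperative. The whole of Section 6 is the nonprofit waiver of the permit fee, defined by reference to Section 1, so Section 6 cannot stand once Section 1 is removed. Although Section 3 refers to Section 6, its operative terms do not depend on Section 6, so it remains in effect. Section 7 mentions Section 2 but its own obligation stands independently of Section 2, so Section 7 is not affected. With no severability clause, the stated default rule severs what cannot stand and enforces each remaining provision that can operate on its own. That leaves Section 3, Section 4, Section 5, Section 7, Section 8, and Section 9 in effect.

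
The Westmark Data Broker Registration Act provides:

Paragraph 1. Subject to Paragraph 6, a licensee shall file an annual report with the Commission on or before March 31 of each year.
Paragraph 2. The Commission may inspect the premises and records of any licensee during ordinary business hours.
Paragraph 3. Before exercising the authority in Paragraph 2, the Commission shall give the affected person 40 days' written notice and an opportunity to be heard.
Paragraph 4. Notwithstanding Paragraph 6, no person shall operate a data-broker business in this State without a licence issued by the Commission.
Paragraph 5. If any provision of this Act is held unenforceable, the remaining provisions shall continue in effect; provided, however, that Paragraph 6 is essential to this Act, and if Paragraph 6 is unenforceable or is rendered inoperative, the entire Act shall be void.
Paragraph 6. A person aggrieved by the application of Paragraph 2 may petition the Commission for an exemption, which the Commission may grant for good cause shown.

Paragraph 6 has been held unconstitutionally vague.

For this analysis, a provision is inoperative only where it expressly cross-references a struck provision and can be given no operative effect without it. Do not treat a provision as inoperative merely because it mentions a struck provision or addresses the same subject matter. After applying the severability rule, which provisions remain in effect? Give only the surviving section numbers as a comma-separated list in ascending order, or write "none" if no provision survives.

none

Paragraph 6 is struck. No other provision's operative terms depend on Paragraph 6. Paragraph 5 makes Paragraph 6 an essential term, and Paragraph 6 is the provision held invalid; under Paragraph 5, the entire Act is therefore void. No provision of the Act survives.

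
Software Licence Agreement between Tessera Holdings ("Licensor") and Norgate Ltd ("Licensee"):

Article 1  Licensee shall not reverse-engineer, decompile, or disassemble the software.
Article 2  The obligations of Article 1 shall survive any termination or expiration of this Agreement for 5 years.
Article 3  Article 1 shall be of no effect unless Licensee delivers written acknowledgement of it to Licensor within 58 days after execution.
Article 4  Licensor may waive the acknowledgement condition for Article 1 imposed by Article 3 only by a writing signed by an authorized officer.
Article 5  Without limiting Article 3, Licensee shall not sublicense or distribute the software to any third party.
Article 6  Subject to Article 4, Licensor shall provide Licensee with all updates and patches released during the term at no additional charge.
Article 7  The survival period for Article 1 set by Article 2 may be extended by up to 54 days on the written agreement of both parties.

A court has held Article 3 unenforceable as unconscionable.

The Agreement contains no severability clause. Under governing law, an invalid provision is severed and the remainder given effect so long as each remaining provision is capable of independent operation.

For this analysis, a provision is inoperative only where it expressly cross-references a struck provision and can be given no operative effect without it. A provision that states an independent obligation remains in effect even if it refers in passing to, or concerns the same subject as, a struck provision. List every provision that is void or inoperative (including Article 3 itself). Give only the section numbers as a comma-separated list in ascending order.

Article 3 is struck. Article 4 merely fixes the waiver condition for Article 3; with Article 3 gone it has nothing to operate on and falls away. Article 5 mentions Article 3 but its own obligation stands independently of Article 3, so Article 5 is not affected. Although Article 6 refers to Article 4, its operative terms do not depend on Article 4, so it remains in effect. Under the stated default rule, only provisions that cannot operate independently fall away; the rest are enforced. Article 1, Article 2, Article 5, Article 6, and Article 7 remain in effect.

3, 4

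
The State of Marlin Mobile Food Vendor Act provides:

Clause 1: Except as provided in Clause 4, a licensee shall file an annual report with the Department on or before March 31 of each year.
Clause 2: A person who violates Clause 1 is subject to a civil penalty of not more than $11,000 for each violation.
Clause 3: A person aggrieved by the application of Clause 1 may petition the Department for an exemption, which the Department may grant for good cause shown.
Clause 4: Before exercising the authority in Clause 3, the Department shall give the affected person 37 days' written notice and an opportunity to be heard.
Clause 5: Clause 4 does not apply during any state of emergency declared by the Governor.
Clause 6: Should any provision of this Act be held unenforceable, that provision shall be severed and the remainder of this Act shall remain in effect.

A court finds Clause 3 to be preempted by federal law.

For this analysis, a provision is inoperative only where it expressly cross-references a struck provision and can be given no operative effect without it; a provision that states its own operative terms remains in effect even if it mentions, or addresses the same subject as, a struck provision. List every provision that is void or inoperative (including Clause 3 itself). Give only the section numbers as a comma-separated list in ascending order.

Clause 3 is struck. Clause 4 operates only by reference to Clause 3, so it falls with Clause 3. Clause 5 merely fixes the emergency suspension of Clause 4; with Clause 4 gone it has nothing to operate on and falls away. Although Clause 1 refers to Clause 4, its operative terms do not depend on Clause 4, so it remains in effect. Under the severability clause in Clause 6, the remaining provisions continue in force. Clause 1, Clause 2, and Clause 6 remain in effect.

3, 4, 5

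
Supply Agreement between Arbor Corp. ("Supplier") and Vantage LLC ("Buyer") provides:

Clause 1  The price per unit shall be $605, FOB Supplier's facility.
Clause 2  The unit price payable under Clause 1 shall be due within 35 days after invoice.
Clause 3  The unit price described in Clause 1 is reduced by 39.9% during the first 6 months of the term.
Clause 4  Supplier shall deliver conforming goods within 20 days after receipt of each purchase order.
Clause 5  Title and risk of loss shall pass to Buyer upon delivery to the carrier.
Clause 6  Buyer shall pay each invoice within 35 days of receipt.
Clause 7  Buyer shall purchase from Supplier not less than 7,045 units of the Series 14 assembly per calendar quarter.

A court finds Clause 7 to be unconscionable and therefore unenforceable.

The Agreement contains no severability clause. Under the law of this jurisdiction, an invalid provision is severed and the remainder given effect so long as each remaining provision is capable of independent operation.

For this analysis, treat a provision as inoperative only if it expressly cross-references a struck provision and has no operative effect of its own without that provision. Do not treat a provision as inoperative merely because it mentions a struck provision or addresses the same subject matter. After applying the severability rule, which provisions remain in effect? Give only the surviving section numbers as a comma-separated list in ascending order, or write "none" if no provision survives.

Clause 7 is struck. Nothing else in the Agreement is defined by reference to Clause 7. Under the stated default rule, only provisions that cannot operate independently fall away; the rest are enforced. The provisions still in force are Clause 1, Clause 2, Clause 3, Clause 4, Clause 5, and Clause 6.

1, 2, 3, 4, 5, 6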